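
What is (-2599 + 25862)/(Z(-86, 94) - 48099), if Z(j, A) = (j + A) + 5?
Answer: -23263/48086 ≈ -0.48378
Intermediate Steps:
Z(j, A) = 5 + A + j (Z(j, A) = (A + j) + 5 = 5 + A + j)
(-2599 + 25862)/(Z(-86, 94) - 48099) = (-2599 + 25862)/((5 + 94 - 86) - 48099) = 23263/(13 - 48099) = 23263/(-48086) = 23263*(-1/48086) = -23263/48086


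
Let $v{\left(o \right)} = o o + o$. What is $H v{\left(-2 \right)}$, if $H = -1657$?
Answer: $-3314$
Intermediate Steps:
$v{\left(o \right)} = o + o^{2}$ ($v{\left(o \right)} = o^{2} + o = o + o^{2}$)
$H v{\left(-2 \right)} = - 1657 \left(- 2 \left(1 - 2\right)\right) = - 1657 \left(\left(-2\right) \left(-1\right)\right) = \left(-1657\right) 2 = -3314$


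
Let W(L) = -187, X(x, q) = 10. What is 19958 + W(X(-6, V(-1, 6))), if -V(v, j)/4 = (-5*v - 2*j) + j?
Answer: 19771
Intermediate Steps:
V(v, j) = 4*j + 20*v (V(v, j) = -4*((-5*v - 2*j) + j) = -4*(-j - 5*v) = 4*j + 20*v)
19958 + W(X(-6, V(-1, 6))) = 19958 - 187 = 19771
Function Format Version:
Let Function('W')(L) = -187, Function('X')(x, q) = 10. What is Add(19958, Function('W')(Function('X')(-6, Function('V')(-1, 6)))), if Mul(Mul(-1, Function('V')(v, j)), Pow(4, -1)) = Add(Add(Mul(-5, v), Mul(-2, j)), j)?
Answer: 19771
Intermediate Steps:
Function('V')(v, j) = Add(Mul(4, j), Mul(20, v)) (Function('V')(v, j) = Mul(-4, Add(Add(Mul(-5, v), Mul(-2, j)), j)) = Mul(-4, Add(Mul(-1, j), Mul(-5, v))) = Add(Mul(4, j), Mul(20, v)))
Add(19958, Function('W')(Function('X')(-6, Function('V')(-1, 6)))) = Add(19958, -187) = 19771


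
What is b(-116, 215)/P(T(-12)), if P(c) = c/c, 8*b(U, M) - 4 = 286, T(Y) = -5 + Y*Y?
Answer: 145/4 ≈ 36.250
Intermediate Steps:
T(Y) = -5 + Y²
b(U, M) = 145/4 (b(U, M) = ½ + (⅛)*286 = ½ + 143/4 = 145/4)
P(c) = 1
b(-116, 215)/P(T(-12)) = (145/4)/1 = (145/4)*1 = 145/4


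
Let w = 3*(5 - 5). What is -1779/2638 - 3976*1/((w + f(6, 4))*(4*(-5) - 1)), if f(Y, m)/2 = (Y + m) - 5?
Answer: 722507/39570 ≈ 18.259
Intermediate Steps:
f(Y, m) = -10 + 2*Y + 2*m (f(Y, m) = 2*((Y + m) - 5) = 2*(-5 + Y + m) = -10 + 2*Y + 2*m)
w = 0 (w = 3*0 = 0)
-1779/2638 - 3976*1/((w + f(6, 4))*(4*(-5) - 1)) = -1779/2638 - 3976*1/((0 + (-10 + 2*6 + 2*4))*(4*(-5) - 1)) = -1779*1/2638 - 3976*1/((0 + (-10 + 12 + 8))*(-20 - 1)) = -1779/2638 - 3976*(-1/(21*(0 + 10))) = -1779/2638 - 3976/(10*(-21)) = -1779/2638 - 3976/(-210) = -1779/2638 - 3976*(-1/210) = -1779/2638 + 284/15 = 722507/39570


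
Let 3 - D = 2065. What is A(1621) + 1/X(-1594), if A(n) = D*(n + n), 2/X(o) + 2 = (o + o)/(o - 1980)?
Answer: -11946103138/1787 ≈ -6.6850e+6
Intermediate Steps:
D = -2062 (D = 3 - 1*2065 = 3 - 2065 = -2062)
X(o) = 2/(-2 + 2*o/(-1980 + o)) (X(o) = 2/(-2 + (o + o)/(o - 1980)) = 2/(-2 + (2*o)/(-1980 + o)) = 2/(-2 + 2*o/(-1980 + o)))
A(n) = -4124*n (A(n) = -2062*(n + n) = -4124*n)
A(1621) + 1/X(-1594) = -4124*1621 + 1/(-1 + (1/1980)*(-1594)) = -6685004 + 1/(-1 - 797/990) = -6685004 + 1/(-1787/990) = -6685004 - 990/1787 = -11946103138/1787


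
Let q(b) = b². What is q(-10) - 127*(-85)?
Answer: 10895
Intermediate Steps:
q(-10) - 127*(-85) = (-10)² - 127*(-85) = 100 + 10795 = 10895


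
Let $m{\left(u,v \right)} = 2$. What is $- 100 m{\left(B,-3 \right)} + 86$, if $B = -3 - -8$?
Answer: $-114$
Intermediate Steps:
$B = 5$ ($B = -3 + 8 = 5$)
$- 100 m{\left(B,-3 \right)} + 86 = \left(-100\right) 2 + 86 = -200 + 86 = -114$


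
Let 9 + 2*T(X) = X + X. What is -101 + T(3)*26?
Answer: -140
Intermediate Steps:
T(X) = -9/2 + X (T(X) = -9/2 + (X + X)/2 = -9/2 + (2*X)/2 = -9/2 + X)
-101 + T(3)*26 = -101 + (-9/2 + 3)*26 = -101 - 3/2*26 = -101 - 39 = -140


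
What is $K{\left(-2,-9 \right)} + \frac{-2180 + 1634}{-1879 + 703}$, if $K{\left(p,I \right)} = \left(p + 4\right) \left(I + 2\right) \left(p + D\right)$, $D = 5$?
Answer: $- \frac{1163}{28} \approx -41.536$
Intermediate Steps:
$K{\left(p,I \right)} = \left(2 + I\right) \left(4 + p\right) \left(5 + p\right)$ ($K{\left(p,I \right)} = \left(p + 4\right) \left(I + 2\right) \left(p + 5\right) = \left(4 + p\right) \left(2 + I\right) \left(5 + p\right) = \left(2 + I\right) \left(4 + p\right) \left(5 + p\right)$)
$K{\left(-2,-9 \right)} + \frac{-2180 + 1634}{-1879 + 703} = \left(40 + 2 \left(-2\right)^{2} + 18 \left(-2\right) + 20 \left(-9\right) - 9 \left(-2\right)^{2} + 9 \left(-9\right) \left(-2\right)\right) + \frac{-2180 + 1634}{-1879 + 703} = \left(40 + 2 \cdot 4 - 36 - 180 - 36 + 162\right) - \frac{546}{-1176} = \left(40 + 8 - 36 - 180 - 36 + 162\right) - - \frac{13}{28} = -42 + \frac{13}{28} = - \frac{1163}{28}$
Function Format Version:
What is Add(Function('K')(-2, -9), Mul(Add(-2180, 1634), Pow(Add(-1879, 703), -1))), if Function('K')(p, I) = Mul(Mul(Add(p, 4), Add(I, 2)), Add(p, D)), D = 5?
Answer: Rational(-1163, 28) ≈ -41.536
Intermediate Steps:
Function('K')(p, I) = Mul(Add(2, I), Add(4, p), Add(5, p)) (Function('K')(p, I) = Mul(Mul(Add(p, 4), Add(I, 2)), Add(p, 5)) = Mul(Mul(Add(4, p), Add(2, I)), Add(5, p)) = Mul(Mul(Add(2, I), Add(4, p)), Add(5, p)) = Mul(Add(2, I), Add(4, p), Add(5, p)))
Add(Function('K')(-2, -9), Mul(Add(-2180, 1634), Pow(Add(-1879, 703), -1))) = Add(Add(40, Mul(2, Pow(-2, 2)), Mul(18, -2), Mul(20, -9), Mul(-9, Pow(-2, 2)), Mul(9, -9, -2)), Mul(Add(-2180, 1634), Pow(Add(-1879, 703), -1))) = Add(Add(40, Mul(2, 4), -36, -180, Mul(-9, 4), 162), Mul(-546, Pow(-1176, -1))) = Add(Add(40, 8, -36, -180, -36, 162), Mul(-546, Rational(-1, 1176))) = Add(-42, Rational(13, 28)) = Rational(-1163, 28)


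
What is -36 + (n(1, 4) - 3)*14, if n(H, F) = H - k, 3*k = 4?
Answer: -248/3 ≈ -82.667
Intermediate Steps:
k = 4/3 (k = (⅓)*4 = 4/3 ≈ 1.3333)
n(H, F) = -4/3 + H (n(H, F) = H - 1*4/3 = H - 4/3 = -4/3 + H)
-36 + (n(1, 4) - 3)*14 = -36 + ((-4/3 + 1) - 3)*14 = -36 + (-⅓ - 3)*14 = -36 - 10/3*14 = -36 - 140/3 = -248/3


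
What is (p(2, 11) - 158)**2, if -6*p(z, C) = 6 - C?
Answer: 889249/36 ≈ 24701.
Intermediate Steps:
p(z, C) = -1 + C/6 (p(z, C) = -(6 - C)/6 = -1 + C/6)
(p(2, 11) - 158)**2 = ((-1 + (1/6)*11) - 158)**2 = ((-1 + 11/6) - 158)**2 = (5/6 - 158)**2 = (-943/6)**2 = 889249/36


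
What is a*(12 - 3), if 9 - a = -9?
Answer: 162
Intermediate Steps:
a = 18 (a = 9 - 1*(-9) = 9 + 9 = 18)
a*(12 - 3) = 18*(12 - 3) = 18*9 = 162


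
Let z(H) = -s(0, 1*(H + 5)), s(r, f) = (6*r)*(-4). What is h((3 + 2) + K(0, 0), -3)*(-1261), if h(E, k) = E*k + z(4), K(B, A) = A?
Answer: 18915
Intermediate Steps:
s(r, f) = -24*r
z(H) = 0 (z(H) = -(-24)*0 = -1*0 = 0)
h(E, k) = E*k (h(E, k) = E*k + 0 = E*k)
h((3 + 2) + K(0, 0), -3)*(-1261) = (((3 + 2) + 0)*(-3))*(-1261) = ((5 + 0)*(-3))*(-1261) = (5*(-3))*(-1261) = -15*(-1261) = 18915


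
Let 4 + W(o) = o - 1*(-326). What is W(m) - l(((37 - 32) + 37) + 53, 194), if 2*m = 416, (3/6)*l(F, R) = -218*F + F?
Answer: 41760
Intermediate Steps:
l(F, R) = -434*F (l(F, R) = 2*(-218*F + F) = 2*(-217*F) = -434*F)
m = 208 (m = (½)*416 = 208)
W(o) = 322 + o (W(o) = -4 + (o - 1*(-326)) = -4 + (o + 326) = -4 + (326 + o) = 322 + o)
W(m) - l(((37 - 32) + 37) + 53, 194) = (322 + 208) - (-434)*(((37 - 32) + 37) + 53) = 530 - (-434)*((5 + 37) + 53) = 530 - (-434)*(42 + 53) = 530 - (-434)*95 = 530 - 1*(-41230) = 530 + 41230 = 41760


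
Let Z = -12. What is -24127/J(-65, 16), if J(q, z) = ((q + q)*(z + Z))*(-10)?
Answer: -24127/5200 ≈ -4.6398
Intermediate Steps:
J(q, z) = -20*q*(-12 + z) (J(q, z) = ((q + q)*(z - 12))*(-10) = ((2*q)*(-12 + z))*(-10) = (2*q*(-12 + z))*(-10) = -20*q*(-12 + z))
-24127/J(-65, 16) = -24127*(-1/(1300*(12 - 1*16))) = -24127*(-1/(1300*(12 - 16))) = -24127/(20*(-65)*(-4)) = -24127/5200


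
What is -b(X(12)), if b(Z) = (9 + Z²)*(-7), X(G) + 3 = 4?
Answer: 70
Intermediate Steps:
X(G) = 1 (X(G) = -3 + 4 = 1)
b(Z) = -63 - 7*Z²
-b(X(12)) = -(-63 - 7*1²) = -(-63 - 7*1) = -(-63 - 7) = -1*(-70) = 70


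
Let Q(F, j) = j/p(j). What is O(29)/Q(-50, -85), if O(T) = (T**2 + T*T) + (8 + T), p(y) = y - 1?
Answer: 147834/85 ≈ 1739.2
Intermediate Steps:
p(y) = -1 + y
Q(F, j) = j/(-1 + j)
O(T) = 8 + T + 2*T**2 (O(T) = (T**2 + T**2) + (8 + T) = 2*T**2 + (8 + T) = 8 + T + 2*T**2)
O(29)/Q(-50, -85) = (8 + 29 + 2*29**2)/((-85/(-1 - 85))) = (8 + 29 + 2*841)/((-85/(-86))) = (8 + 29 + 1682)/((-85*(-1/86))) = 1719/(85/86) = 1719*(86/85) = 147834/85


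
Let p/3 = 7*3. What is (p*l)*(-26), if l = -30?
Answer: 49140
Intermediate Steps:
p = 63 (p = 3*(7*3) = 3*21 = 63)
(p*l)*(-26) = (63*(-30))*(-26) = -1890*(-26) = 49140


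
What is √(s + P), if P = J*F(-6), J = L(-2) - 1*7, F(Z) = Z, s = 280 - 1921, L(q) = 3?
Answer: 7*I*√33 ≈ 40.212*I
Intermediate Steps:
s = -1641
J = -4 (J = 3 - 1*7 = 3 - 7 = -4)
P = 24 (P = -4*(-6) = 24)
√(s + P) = √(-1641 + 24) = √(-1617) = 7*I*√33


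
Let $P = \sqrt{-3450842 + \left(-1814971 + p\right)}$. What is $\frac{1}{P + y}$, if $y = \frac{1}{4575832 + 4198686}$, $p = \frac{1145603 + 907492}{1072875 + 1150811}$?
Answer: $\frac{424168974638}{19598711716016567431712903} - \frac{1501347239580318 i \sqrt{32361406871242}}{19598711716016567431712903} \approx 2.1643 \cdot 10^{-14} - 0.00043578 i$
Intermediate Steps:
$p = \frac{89265}{96682}$ ($p = \frac{2053095}{2223686} = 2053095 \cdot \frac{1}{2223686} = \frac{89265}{96682} \approx 0.92328$)
$P = \frac{39 i \sqrt{32361406871242}}{96682}$ ($P = \sqrt{-3450842 + \left(-1814971 + \frac{89265}{96682}\right)} = \sqrt{-3450842 - \frac{175474936957}{96682}} = \sqrt{- \frac{509109243201}{96682}} = \frac{39 i \sqrt{32361406871242}}{96682} \approx 2294.7 i$)
$y = \frac{1}{8774518} \approx 1.1397 \cdot 10^{-7}$
$\frac{1}{P + y} = \frac{1}{\frac{39 i \sqrt{32361406871242}}{96682} + \frac{1}{8774518}} = \frac{1}{\frac{1}{8774518} + \frac{39 i \sqrt{32361406871242}}{96682}}$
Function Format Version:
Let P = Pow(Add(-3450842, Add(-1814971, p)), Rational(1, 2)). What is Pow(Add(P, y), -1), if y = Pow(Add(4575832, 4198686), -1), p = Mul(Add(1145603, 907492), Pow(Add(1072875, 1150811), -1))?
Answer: Add(Rational(424168974638, 19598711716016567431712903), Mul(Rational(-1501347239580318, 19598711716016567431712903), I, Pow(32361406871242, Rational(1, 2)))) ≈ Add(2.1643e-14, Mul(-0.00043578, I))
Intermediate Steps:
p = Rational(89265, 96682) (p = Mul(2053095, Pow(2223686, -1)) = Mul(2053095, Rational(1, 2223686)) = Rational(89265, 96682) ≈ 0.92328)
P = Mul(Rational(39, 96682), I, Pow(32361406871242, Rational(1, 2))) (P = Pow(Add(-3450842, Add(-1814971, Rational(89265, 96682))), Rational(1, 2)) = Pow(Add(-3450842, Rational(-175474936957, 96682)), Rational(1, 2)) = Pow(Rational(-509109243201, 96682), Rational(1, 2)) = Mul(Rational(39, 96682), I, Pow(32361406871242, Rational(1, 2))) ≈ Mul(2294.7, I))
y = Rational(1, 8774518) (y = Pow(8774518, -1) = Rational(1, 8774518) ≈ 1.1397e-7)
Pow(Add(P, y), -1) = Pow(Add(Mul(Rational(39, 96682), I, Pow(32361406871242, Rational(1, 2))), Rational(1, 8774518)), -1) = Pow(Add(Rational(1, 8774518), Mul(Rational(39, 96682), I, Pow(32361406871242, Rational(1, 2)))), -1)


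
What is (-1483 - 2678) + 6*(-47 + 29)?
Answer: -4269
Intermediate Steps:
(-1483 - 2678) + 6*(-47 + 29) = -4161 + 6*(-18) = -4161 - 108 = -4269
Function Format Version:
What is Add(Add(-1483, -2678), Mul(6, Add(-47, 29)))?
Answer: -4269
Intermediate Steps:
Add(Add(-1483, -2678), Mul(6, Add(-47, 29))) = Add(-4161, Mul(6, -18)) = Add(-4161, -108) = -4269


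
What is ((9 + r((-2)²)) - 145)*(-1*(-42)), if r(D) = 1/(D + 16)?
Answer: -57099/10 ≈ -5709.9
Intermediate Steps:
r(D) = 1/(16 + D)
((9 + r((-2)²)) - 145)*(-1*(-42)) = ((9 + 1/(16 + (-2)²)) - 145)*(-1*(-42)) = ((9 + 1/(16 + 4)) - 145)*42 = ((9 + 1/20) - 145)*42 = (181/20 - 145)*42 = -2719/20*42 = -57099/10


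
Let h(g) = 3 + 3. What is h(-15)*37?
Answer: 222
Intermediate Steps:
h(g) = 6
h(-15)*37 = 6*37 = 222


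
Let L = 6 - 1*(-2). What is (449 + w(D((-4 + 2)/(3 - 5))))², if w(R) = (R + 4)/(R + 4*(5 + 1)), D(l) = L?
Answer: 12924025/64 ≈ 2.0194e+5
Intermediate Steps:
L = 8 (L = 6 + 2 = 8)
D(l) = 8
w(R) = (4 + R)/(24 + R) (w(R) = (4 + R)/(R + 4*6) = (4 + R)/(R + 24) = (4 + R)/(24 + R))
(449 + w(D((-4 + 2)/(3 - 5))))² = (449 + (4 + 8)/(24 + 8))² = (449 + 12/32)² = (449 + (1/32)*12)² = (449 + 3/8)² = (3595/8)² = 12924025/64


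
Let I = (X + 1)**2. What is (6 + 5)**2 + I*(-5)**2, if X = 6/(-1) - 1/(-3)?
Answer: 5989/9 ≈ 665.44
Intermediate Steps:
X = -17/3 (X = 6*(-1) - 1*(-1/3) = -6 + 1/3 = -17/3 ≈ -5.6667)
I = 196/9 (I = (-17/3 + 1)**2 = (-14/3)**2 = 196/9 ≈ 21.778)
(6 + 5)**2 + I*(-5)**2 = (6 + 5)**2 + (196/9)*(-5)**2 = 11**2 + (196/9)*25 = 121 + 4900/9 = 5989/9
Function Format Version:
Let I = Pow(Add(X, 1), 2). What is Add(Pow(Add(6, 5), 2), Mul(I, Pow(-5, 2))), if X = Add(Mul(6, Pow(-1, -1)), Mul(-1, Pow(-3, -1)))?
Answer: Rational(5989, 9) ≈ 665.44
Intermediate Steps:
X = Rational(-17, 3) (X = Add(Mul(6, -1), Mul(-1, Rational(-1, 3))) = Add(-6, Rational(1, 3)) = Rational(-17, 3) ≈ -5.6667)
I = Rational(196, 9) (I = Pow(Add(Rational(-17, 3), 1), 2) = Pow(Rational(-14, 3), 2) = Rational(196, 9) ≈ 21.778)
Add(Pow(Add(6, 5), 2), Mul(I, Pow(-5, 2))) = Add(Pow(Add(6, 5), 2), Mul(Rational(196, 9), Pow(-5, 2))) = Add(Pow(11, 2), Mul(Rational(196, 9), 25)) = Add(121, Rational(4900, 9)) = Rational(5989, 9)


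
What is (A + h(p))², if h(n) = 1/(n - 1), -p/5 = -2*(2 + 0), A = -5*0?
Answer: 1/361 ≈ 0.0027701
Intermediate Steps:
A = 0
p = 20 (p = -(-10)*(2 + 0) = -(-10)*2 = -5*(-4) = 20)
h(n) = 1/(-1 + n)
(A + h(p))² = (0 + 1/(-1 + 20))² = (0 + 1/19)² = (1/19)² = 1/361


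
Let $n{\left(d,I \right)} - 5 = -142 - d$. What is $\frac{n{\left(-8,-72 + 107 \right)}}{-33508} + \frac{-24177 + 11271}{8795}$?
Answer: $- \frac{431319693}{294702860} \approx -1.4636$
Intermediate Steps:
$n{\left(d,I \right)} = -137 - d$ ($n{\left(d,I \right)} = 5 - \left(142 + d\right) = -137 - d$)
$\frac{n{\left(-8,-72 + 107 \right)}}{-33508} + \frac{-24177 + 11271}{8795} = \frac{-137 - -8}{-33508} + \frac{-24177 + 11271}{8795} = \left(-137 + 8\right) \left(- \frac{1}{33508}\right) - \frac{12906}{8795} = \left(-129\right) \left(- \frac{1}{33508}\right) - \frac{12906}{8795} = \frac{129}{33508} - \frac{12906}{8795} = - \frac{431319693}{294702860}$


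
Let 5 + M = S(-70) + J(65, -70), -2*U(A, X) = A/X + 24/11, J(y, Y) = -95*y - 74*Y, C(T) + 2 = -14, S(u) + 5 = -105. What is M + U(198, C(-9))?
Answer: -194463/176 ≈ -1104.9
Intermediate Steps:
S(u) = -110 (S(u) = -5 - 105 = -110)
C(T) = -16 (C(T) = -2 - 14 = -16)
U(A, X) = -12/11 - A/(2*X) (U(A, X) = -(A/X + 24/11)/2 = -(24/11 + A/X)/2 = -12/11 - A/(2*X))
M = -1110 (M = -5 + (-110 + (-95*65 - 74*(-70))) = -5 + (-110 + (-6175 + 5180)) = -5 + (-110 - 995) = -5 - 1105 = -1110)
M + U(198, C(-9)) = -1110 + (-12/11 - ½*198/(-16)) = -1110 + (-12/11 - ½*198*(-1/16)) = -1110 + (-12/11 + 99/16) = -1110 + 897/176 = -194463/176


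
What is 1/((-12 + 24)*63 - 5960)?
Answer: -1/5204 ≈ -0.00019216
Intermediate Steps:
1/((-12 + 24)*63 - 5960) = 1/(12*63 - 5960) = 1/(756 - 5960) = 1/(-5204) = -1/5204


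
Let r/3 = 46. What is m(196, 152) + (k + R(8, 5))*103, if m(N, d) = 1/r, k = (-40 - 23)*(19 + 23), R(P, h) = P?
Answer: -37496531/138 ≈ -2.7171e+5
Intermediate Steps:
r = 138 (r = 3*46 = 138)
k = -2646 (k = -63*42 = -2646)
m(N, d) = 1/138
m(196, 152) + (k + R(8, 5))*103 = 1/138 + (-2646 + 8)*103 = 1/138 - 2638*103 = 1/138 - 271714 = -37496531/138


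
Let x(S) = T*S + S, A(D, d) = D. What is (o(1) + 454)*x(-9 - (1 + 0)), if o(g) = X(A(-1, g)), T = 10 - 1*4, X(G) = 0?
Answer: -31780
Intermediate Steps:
T = 6 (T = 10 - 4 = 6)
o(g) = 0
x(S) = 7*S (x(S) = 6*S + S = 7*S)
(o(1) + 454)*x(-9 - (1 + 0)) = (0 + 454)*(7*(-9 - (1 + 0))) = 454*(7*(-9 - 1*1)) = 454*(7*(-9 - 1)) = 454*(7*(-10)) = 454*(-70) = -31780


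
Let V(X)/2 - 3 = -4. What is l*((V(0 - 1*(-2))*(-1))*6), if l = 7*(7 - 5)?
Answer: 168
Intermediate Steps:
V(X) = -2 (V(X) = 6 + 2*(-4) = 6 - 8 = -2)
l = 14 (l = 7*2 = 14)
l*((V(0 - 1*(-2))*(-1))*6) = 14*(-2*(-1)*6) = 14*(2*6) = 14*12 = 168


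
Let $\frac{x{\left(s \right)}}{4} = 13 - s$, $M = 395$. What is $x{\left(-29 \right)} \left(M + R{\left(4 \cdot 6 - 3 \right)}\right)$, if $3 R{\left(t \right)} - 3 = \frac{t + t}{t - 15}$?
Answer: $66920$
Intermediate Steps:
$R{\left(t \right)} = 1 + \frac{2 t}{3 \left(-15 + t\right)}$ ($R{\left(t \right)} = 1 + \frac{\left(t + t\right) \frac{1}{t - 15}}{3} = 1 + \frac{2 t \frac{1}{-15 + t}}{3} = 1 + \frac{2 t}{3 \left(-15 + t\right)}$)
$x{\left(s \right)} = 52 - 4 s$ ($x{\left(s \right)} = 4 \left(13 - s\right) = 52 - 4 s$)
$x{\left(-29 \right)} \left(M + R{\left(4 \cdot 6 - 3 \right)}\right) = \left(52 - -116\right) \left(395 + \frac{5 \left(-9 + \left(4 \cdot 6 - 3\right)\right)}{3 \left(-15 + \left(4 \cdot 6 - 3\right)\right)}\right) = \left(52 + 116\right) \left(395 + \frac{5 \left(-9 + \left(24 - 3\right)\right)}{3 \left(-15 + \left(24 - 3\right)\right)}\right) = 168 \left(395 + \frac{5 \left(-9 + 21\right)}{3 \left(-15 + 21\right)}\right) = 168 \left(395 + \frac{5}{3} \cdot \frac{1}{6} \cdot 12\right) = 168 \left(395 + \frac{10}{3}\right) = 168 \cdot \frac{1195}{3} = 66920$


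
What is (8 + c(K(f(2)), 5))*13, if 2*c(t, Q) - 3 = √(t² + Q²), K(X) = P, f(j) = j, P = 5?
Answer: 247/2 + 65*√2/2 ≈ 169.46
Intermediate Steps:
K(X) = 5
c(t, Q) = 3/2 + √(Q² + t²)/2 (c(t, Q) = 3/2 + √(t² + Q²)/2 = 3/2 + √(Q² + t²)/2)
(8 + c(K(f(2)), 5))*13 = (8 + (3/2 + √(5² + 5²)/2))*13 = (8 + (3/2 + √(25 + 25)/2))*13 = (8 + (3/2 + √50/2))*13 = (8 + (3/2 + (5*√2)/2))*13 = (8 + (3/2 + 5*√2/2))*13 = (19/2 + 5*√2/2)*13 = 247/2 + 65*√2/2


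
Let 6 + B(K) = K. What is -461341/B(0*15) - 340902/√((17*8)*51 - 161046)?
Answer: 461341/6 + 56817*I*√154110/25685 ≈ 76890.0 + 868.39*I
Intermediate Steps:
B(K) = -6 + K
-461341/B(0*15) - 340902/√((17*8)*51 - 161046) = -461341/(-6 + 0*15) - 340902/√((17*8)*51 - 161046) = -461341/(-6 + 0) - 340902/√(136*51 - 161046) = -461341/(-6) - 340902/√(6936 - 161046) = -461341*(-⅙) - 340902*(-I*√154110/154110) = 461341/6 - 340902*(-I*√154110/154110) = 461341/6 - (-56817)*I*√154110/25685 = 461341/6 + 56817*I*√154110/25685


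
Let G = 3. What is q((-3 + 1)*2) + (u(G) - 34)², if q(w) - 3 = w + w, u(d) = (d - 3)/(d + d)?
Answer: 1151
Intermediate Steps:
u(d) = (-3 + d)/(2*d) (u(d) = (-3 + d)/((2*d)) = (-3 + d)*(1/(2*d)) = (-3 + d)/(2*d))
q(w) = 3 + 2*w (q(w) = 3 + (w + w) = 3 + 2*w)
q((-3 + 1)*2) + (u(G) - 34)² = (3 + 2*((-3 + 1)*2)) + ((½)*(-3 + 3)/3 - 34)² = (3 + 2*(-2*2)) + ((½)*(⅓)*0 - 34)² = (3 + 2*(-4)) + (0 - 34)² = (3 - 8) + (-34)² = -5 + 1156 = 1151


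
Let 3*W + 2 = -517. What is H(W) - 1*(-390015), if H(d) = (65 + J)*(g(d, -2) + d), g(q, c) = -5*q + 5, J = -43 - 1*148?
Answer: 302193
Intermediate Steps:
W = -173 (W = -2/3 + (1/3)*(-517) = -2/3 - 517/3 = -173)
J = -191 (J = -43 - 148 = -191)
g(q, c) = 5 - 5*q
H(d) = -630 + 504*d (H(d) = (65 - 191)*((5 - 5*d) + d) = -126*(5 - 4*d) = -630 + 504*d)
H(W) - 1*(-390015) = (-630 + 504*(-173)) - 1*(-390015) = (-630 - 87192) + 390015 = -87822 + 390015 = 302193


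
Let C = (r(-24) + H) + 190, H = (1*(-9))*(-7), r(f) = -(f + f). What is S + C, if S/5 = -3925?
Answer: -19324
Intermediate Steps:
r(f) = -2*f
S = -19625 (S = 5*(-3925) = -19625)
H = 63 (H = -9*(-7) = 63)
C = 301 (C = (-2*(-24) + 63) + 190 = (48 + 63) + 190 = 111 + 190 = 301)
S + C = -19625 + 301 = -19324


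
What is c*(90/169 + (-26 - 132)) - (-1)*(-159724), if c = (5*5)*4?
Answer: -29654556/169 ≈ -1.7547e+5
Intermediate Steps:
c = 100 (c = 25*4 = 100)
c*(90/169 + (-26 - 132)) - (-1)*(-159724) = 100*(90/169 + (-26 - 132)) - (-1)*(-159724) = 100*(90*(1/169) - 158) - 1*159724 = 100*(90/169 - 158) - 159724 = 100*(-26612/169) - 159724 = -2661200/169 - 159724 = -29654556/169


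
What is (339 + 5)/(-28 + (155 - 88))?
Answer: 344/39 ≈ 8.8205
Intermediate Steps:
(339 + 5)/(-28 + (155 - 88)) = 344/(-28 + 67) = 344/39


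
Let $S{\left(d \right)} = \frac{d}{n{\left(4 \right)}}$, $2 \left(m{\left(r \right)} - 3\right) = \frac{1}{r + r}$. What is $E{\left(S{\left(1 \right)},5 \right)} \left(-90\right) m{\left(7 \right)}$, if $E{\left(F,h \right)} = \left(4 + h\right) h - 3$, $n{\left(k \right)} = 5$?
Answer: $-11475$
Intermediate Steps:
$m{\left(r \right)} = 3 + \frac{1}{4 r}$ ($m{\left(r \right)} = 3 + \frac{1}{2 \left(r + r\right)} = 3 + \frac{1}{2 \cdot 2 r} = 3 + \frac{\frac{1}{2} \frac{1}{r}}{2} = 3 + \frac{1}{4 r}$)
$S{\left(d \right)} = \frac{d}{5}$
$E{\left(F,h \right)} = -3 + h \left(4 + h\right)$ ($E{\left(F,h \right)} = h \left(4 + h\right) - 3 = -3 + h \left(4 + h\right)$)
$E{\left(S{\left(1 \right)},5 \right)} \left(-90\right) m{\left(7 \right)} = \left(-3 + 5^{2} + 4 \cdot 5\right) \left(-90\right) \left(3 + \frac{1}{4 \cdot 7}\right) = \left(-3 + 25 + 20\right) \left(-90\right) \left(3 + \frac{1}{4} \cdot \frac{1}{7}\right) = 42 \left(-90\right) \left(3 + \frac{1}{28}\right) = \left(-3780\right) \frac{85}{28} = -11475$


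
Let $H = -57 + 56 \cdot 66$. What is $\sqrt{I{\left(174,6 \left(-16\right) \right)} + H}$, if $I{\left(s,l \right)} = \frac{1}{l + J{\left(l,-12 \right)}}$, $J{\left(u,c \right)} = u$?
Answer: $\frac{\sqrt{2096061}}{24} \approx 60.324$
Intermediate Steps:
$I{\left(s,l \right)} = \frac{1}{2 l}$ ($I{\left(s,l \right)} = \frac{1}{l + l} = \frac{1}{2 l}$)
$H = 3639$ ($H = -57 + 3696 = 3639$)
$\sqrt{I{\left(174,6 \left(-16\right) \right)} + H} = \sqrt{\frac{1}{2 \cdot 6 \left(-16\right)} + 3639} = \sqrt{\frac{1}{2 \left(-96\right)} + 3639} = \sqrt{\frac{1}{2} \left(- \frac{1}{96}\right) + 3639} = \sqrt{- \frac{1}{192} + 3639} = \sqrt{\frac{698687}{192}} = \frac{\sqrt{2096061}}{24}$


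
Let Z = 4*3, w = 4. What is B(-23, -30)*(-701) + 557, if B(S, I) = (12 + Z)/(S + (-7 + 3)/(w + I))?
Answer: 128047/99 ≈ 1293.4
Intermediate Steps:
Z = 12
B(S, I) = 24/(S - 4/(4 + I)) (B(S, I) = (12 + 12)/(S + (-7 + 3)/(4 + I)) = 24/(S - 4/(4 + I)))
B(-23, -30)*(-701) + 557 = (24*(4 - 30)/(-4 + 4*(-23) - 30*(-23)))*(-701) + 557 = (24*(-26)/(-4 - 92 + 690))*(-701) + 557 = (24*(-26)/594)*(-701) + 557 = (24*(1/594)*(-26))*(-701) + 557 = -104/99*(-701) + 557 = 72904/99 + 557 = 128047/99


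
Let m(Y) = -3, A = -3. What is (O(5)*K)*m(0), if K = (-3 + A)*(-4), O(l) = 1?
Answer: -72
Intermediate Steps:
K = 24 (K = (-3 - 3)*(-4) = -6*(-4) = 24)
(O(5)*K)*m(0) = (1*24)*(-3) = 24*(-3) = -72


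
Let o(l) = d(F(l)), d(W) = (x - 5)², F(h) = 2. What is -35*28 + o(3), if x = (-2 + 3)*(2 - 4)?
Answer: -931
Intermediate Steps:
x = -2 (x = 1*(-2) = -2)
d(W) = 49 (d(W) = (-2 - 5)² = (-7)² = 49)
o(l) = 49
-35*28 + o(3) = -35*28 + 49 = -980 + 49 = -931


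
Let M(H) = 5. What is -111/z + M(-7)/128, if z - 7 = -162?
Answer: 14983/19840 ≈ 0.75519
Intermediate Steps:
z = -155 (z = 7 - 162 = -155)
-111/z + M(-7)/128 = -111/(-155) + 5/128 = -111*(-1/155) + 5*(1/128) = 111/155 + 5/128 = 14983/19840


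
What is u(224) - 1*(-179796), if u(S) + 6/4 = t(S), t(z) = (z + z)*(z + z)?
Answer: 760997/2 ≈ 3.8050e+5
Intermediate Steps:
t(z) = 4*z² (t(z) = (2*z)*(2*z) = 4*z²)
u(S) = -3/2 + 4*S²
u(224) - 1*(-179796) = (-3/2 + 4*224²) - 1*(-179796) = (-3/2 + 4*50176) + 179796 = (-3/2 + 200704) + 179796 = 401405/2 + 179796 = 760997/2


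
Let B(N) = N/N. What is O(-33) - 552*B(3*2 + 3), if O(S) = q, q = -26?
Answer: -578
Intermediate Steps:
B(N) = 1
O(S) = -26
O(-33) - 552*B(3*2 + 3) = -26 - 552*1 = -26 - 552 = -578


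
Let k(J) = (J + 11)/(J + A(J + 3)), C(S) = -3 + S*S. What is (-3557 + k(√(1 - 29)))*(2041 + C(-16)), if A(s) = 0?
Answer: -8157464 - 12617*I*√7/7 ≈ -8.1575e+6 - 4768.8*I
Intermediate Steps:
C(S) = -3 + S²
k(J) = (11 + J)/J (k(J) = (J + 11)/(J + 0) = (11 + J)/J)
(-3557 + k(√(1 - 29)))*(2041 + C(-16)) = (-3557 + (11 + √(1 - 29))/(√(1 - 29)))*(2041 + (-3 + (-16)²)) = (-3557 + (11 + √(-28))/(√(-28)))*(2041 + (-3 + 256)) = (-3557 + (11 + 2*I*√7)/((2*I*√7)))*(2041 + 253) = (-3557 + (-I*√7/14)*(11 + 2*I*√7))*2294 = (-3557 - I*√7*(11 + 2*I*√7)/14)*2294 = -8159758 - 1147*I*√7*(11 + 2*I*√7)/7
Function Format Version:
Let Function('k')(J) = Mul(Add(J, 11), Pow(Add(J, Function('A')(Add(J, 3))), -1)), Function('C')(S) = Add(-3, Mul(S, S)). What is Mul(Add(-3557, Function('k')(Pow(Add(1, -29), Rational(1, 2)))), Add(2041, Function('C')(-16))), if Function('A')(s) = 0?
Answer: Add(-8157464, Mul(Rational(-12617, 7), I, Pow(7, Rational(1, 2)))) ≈ Add(-8.1575e+6, Mul(-4768.8, I))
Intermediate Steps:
Function('C')(S) = Add(-3, Pow(S, 2))
Function('k')(J) = Mul(Pow(J, -1), Add(11, J)) (Function('k')(J) = Mul(Add(J, 11), Pow(Add(J, 0), -1)) = Mul(Add(11, J), Pow(J, -1)) = Mul(Pow(J, -1), Add(11, J)))
Mul(Add(-3557, Function('k')(Pow(Add(1, -29), Rational(1, 2)))), Add(2041, Function('C')(-16))) = Mul(Add(-3557, Mul(Pow(Pow(Add(1, -29), Rational(1, 2)), -1), Add(11, Pow(Add(1, -29), Rational(1, 2))))), Add(2041, Add(-3, Pow(-16, 2)))) = Mul(Add(-3557, Mul(Pow(Pow(-28, Rational(1, 2)), -1), Add(11, Pow(-28, Rational(1, 2))))), Add(2041, Add(-3, 256))) = Mul(Add(-3557, Mul(Pow(Mul(2, I, Pow(7, Rational(1, 2))), -1), Add(11, Mul(2, I, Pow(7, Rational(1, 2)))))), Add(2041, 253)) = Mul(Add(-3557, Mul(Mul(Rational(-1, 14), I, Pow(7, Rational(1, 2))), Add(11, Mul(2, I, Pow(7, Rational(1, 2)))))), 2294) = Mul(Add(-3557, Mul(Rational(-1, 14), I, Pow(7, Rational(1, 2)), Add(11, Mul(2, I, Pow(7, Rational(1, 2)))))), 2294) = Add(-8159758, Mul(Rational(-1147, 7), I, Pow(7, Rational(1, 2)), Add(11, Mul(2, I, Pow(7, Rational(1, 2))))))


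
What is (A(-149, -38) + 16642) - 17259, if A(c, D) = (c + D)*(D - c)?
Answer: -21374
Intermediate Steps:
A(c, D) = (D + c)*(D - c)
(A(-149, -38) + 16642) - 17259 = (((-38)**2 - 1*(-149)**2) + 16642) - 17259 = ((1444 - 1*22201) + 16642) - 17259 = ((1444 - 22201) + 16642) - 17259 = (-20757 + 16642) - 17259 = -4115 - 17259 = -21374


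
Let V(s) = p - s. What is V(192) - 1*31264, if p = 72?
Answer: -31384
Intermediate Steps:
V(s) = 72 - s
V(192) - 1*31264 = (72 - 1*192) - 1*31264 = (72 - 192) - 31264 = -120 - 31264 = -31384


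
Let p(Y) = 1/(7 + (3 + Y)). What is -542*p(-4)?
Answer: -271/3 ≈ -90.333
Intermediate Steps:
p(Y) = 1/(10 + Y)
-542*p(-4) = -542/(10 - 4) = -542/6 = -542*1/6 = -271/3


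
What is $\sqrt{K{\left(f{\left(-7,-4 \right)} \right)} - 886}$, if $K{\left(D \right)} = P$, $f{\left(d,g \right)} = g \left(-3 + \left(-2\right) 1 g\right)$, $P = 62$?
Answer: $2 i \sqrt{206} \approx 28.705 i$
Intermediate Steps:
$f{\left(d,g \right)} = g \left(-3 - 2 g\right)$
$K{\left(D \right)} = 62$
$\sqrt{K{\left(f{\left(-7,-4 \right)} \right)} - 886} = \sqrt{62 - 886} = \sqrt{-824} = 2 i \sqrt{206}$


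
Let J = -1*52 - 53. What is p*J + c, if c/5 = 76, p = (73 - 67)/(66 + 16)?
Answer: 15265/41 ≈ 372.32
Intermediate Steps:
p = 3/41 (p = 6/82 = 6*(1/82) = 3/41 ≈ 0.073171)
J = -105 (J = -52 - 53 = -105)
c = 380 (c = 5*76 = 380)
p*J + c = (3/41)*(-105) + 380 = -315/41 + 380 = 15265/41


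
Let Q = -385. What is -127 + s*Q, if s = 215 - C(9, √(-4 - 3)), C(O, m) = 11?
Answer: -78667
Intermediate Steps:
s = 204 (s = 215 - 1*11 = 215 - 11 = 204)
-127 + s*Q = -127 + 204*(-385) = -127 - 78540 = -78667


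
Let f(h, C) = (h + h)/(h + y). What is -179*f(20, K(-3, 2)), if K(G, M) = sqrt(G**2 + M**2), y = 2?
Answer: -3580/11 ≈ -325.45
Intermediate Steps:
f(h, C) = 2*h/(2 + h) (f(h, C) = (h + h)/(h + 2) = (2*h)/(2 + h) = 2*h/(2 + h))
-179*f(20, K(-3, 2)) = -358*20/(2 + 20) = -358*20/22 = -179*20/11 = -3580/11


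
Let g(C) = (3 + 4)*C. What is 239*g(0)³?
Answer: 0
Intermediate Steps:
g(C) = 7*C
239*g(0)³ = 239*(7*0)³ = 239*0³ = 239*0 = 0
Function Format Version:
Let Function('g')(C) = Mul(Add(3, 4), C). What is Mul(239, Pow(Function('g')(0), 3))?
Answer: 0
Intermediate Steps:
Function('g')(C) = Mul(7, C)
Mul(239, Pow(Function('g')(0), 3)) = Mul(239, Pow(Mul(7, 0), 3)) = Mul(239, Pow(0, 3)) = Mul(239, 0) = 0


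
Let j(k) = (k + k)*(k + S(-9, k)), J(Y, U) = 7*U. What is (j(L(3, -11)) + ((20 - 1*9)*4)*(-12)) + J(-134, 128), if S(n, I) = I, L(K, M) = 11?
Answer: 852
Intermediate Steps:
j(k) = 4*k**2 (j(k) = (k + k)*(k + k) = (2*k)*(2*k) = 4*k**2)
(j(L(3, -11)) + ((20 - 1*9)*4)*(-12)) + J(-134, 128) = (4*11**2 + ((20 - 1*9)*4)*(-12)) + 7*128 = (4*121 + ((20 - 9)*4)*(-12)) + 896 = (484 + (11*4)*(-12)) + 896 = (484 + 44*(-12)) + 896 = (484 - 528) + 896 = -44 + 896 = 852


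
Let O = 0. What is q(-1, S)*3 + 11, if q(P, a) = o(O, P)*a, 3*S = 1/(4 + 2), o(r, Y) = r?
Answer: 11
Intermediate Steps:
S = 1/18 (S = 1/(3*(4 + 2)) = (1/3)/6 = (1/3)*(1/6) = 1/18 ≈ 0.055556)
q(P, a) = 0 (q(P, a) = 0*a = 0)
q(-1, S)*3 + 11 = 0*3 + 11 = 0 + 11 = 11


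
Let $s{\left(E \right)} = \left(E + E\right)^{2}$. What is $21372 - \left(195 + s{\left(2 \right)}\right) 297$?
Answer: $-41295$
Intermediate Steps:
$s{\left(E \right)} = 4 E^{2}$ ($s{\left(E \right)} = \left(2 E\right)^{2} = 4 E^{2}$)
$21372 - \left(195 + s{\left(2 \right)}\right) 297 = 21372 - \left(195 + 4 \cdot 2^{2}\right) 297 = 21372 - \left(195 + 4 \cdot 4\right) 297 = 21372 - \left(195 + 16\right) 297 = 21372 - 211 \cdot 297 = 21372 - 62667 = -41295$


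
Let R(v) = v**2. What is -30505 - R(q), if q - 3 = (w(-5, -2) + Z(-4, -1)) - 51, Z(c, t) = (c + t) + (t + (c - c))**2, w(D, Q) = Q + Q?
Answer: -33641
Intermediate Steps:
w(D, Q) = 2*Q
Z(c, t) = c + t + t**2 (Z(c, t) = (c + t) + (t + 0)**2 = (c + t) + t**2 = c + t + t**2)
q = -56 (q = 3 + ((2*(-2) + (-4 - 1 + (-1)**2)) - 51) = 3 + ((-4 + (-4 - 1 + 1)) - 51) = 3 + ((-4 - 4) - 51) = 3 + (-8 - 51) = 3 - 59 = -56)
-30505 - R(q) = -30505 - 1*(-56)**2 = -30505 - 1*3136 = -30505 - 3136 = -33641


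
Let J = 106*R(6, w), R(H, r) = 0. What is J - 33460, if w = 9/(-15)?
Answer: -33460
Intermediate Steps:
w = -3/5 (w = 9*(-1/15) = -3/5 ≈ -0.60000)
J = 0 (J = 106*0 = 0)
J - 33460 = 0 - 33460 = -33460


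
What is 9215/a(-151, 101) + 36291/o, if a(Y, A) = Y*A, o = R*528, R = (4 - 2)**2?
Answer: 178003987/10736704 ≈ 16.579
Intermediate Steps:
R = 4 (R = 2**2 = 4)
o = 2112 (o = 4*528 = 2112)
a(Y, A) = A*Y
9215/a(-151, 101) + 36291/o = 9215/((101*(-151))) + 36291/2112 = 9215/(-15251) + 36291*(1/2112) = 9215*(-1/15251) + 12097/704 = -9215/15251 + 12097/704 = 178003987/10736704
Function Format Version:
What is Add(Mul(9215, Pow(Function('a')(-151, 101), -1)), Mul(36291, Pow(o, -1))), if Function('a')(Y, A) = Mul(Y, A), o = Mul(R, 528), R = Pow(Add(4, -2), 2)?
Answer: Rational(178003987, 10736704) ≈ 16.579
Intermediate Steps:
R = 4 (R = Pow(2, 2) = 4)
o = 2112 (o = Mul(4, 528) = 2112)
Function('a')(Y, A) = Mul(A, Y)
Add(Mul(9215, Pow(Function('a')(-151, 101), -1)), Mul(36291, Pow(o, -1))) = Add(Mul(9215, Pow(Mul(101, -151), -1)), Mul(36291, Pow(2112, -1))) = Add(Mul(9215, Pow(-15251, -1)), Mul(36291, Rational(1, 2112))) = Add(Mul(9215, Rational(-1, 15251)), Rational(12097, 704)) = Add(Rational(-9215, 15251), Rational(12097, 704)) = Rational(178003987, 10736704)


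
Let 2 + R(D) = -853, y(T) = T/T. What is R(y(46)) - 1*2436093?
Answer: -2436948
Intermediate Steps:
y(T) = 1
R(D) = -855 (R(D) = -2 - 853 = -855)
R(y(46)) - 1*2436093 = -855 - 1*2436093 = -855 - 2436093 = -2436948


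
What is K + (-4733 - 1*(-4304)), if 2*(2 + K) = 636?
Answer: -113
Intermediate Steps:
K = 316 (K = -2 + (½)*636 = -2 + 318 = 316)
K + (-4733 - 1*(-4304)) = 316 + (-4733 - 1*(-4304)) = 316 + (-4733 + 4304) = 316 - 429 = -113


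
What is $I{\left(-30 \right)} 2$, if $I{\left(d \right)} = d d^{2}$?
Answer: $-54000$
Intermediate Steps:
$I{\left(d \right)} = d^{3}$
$I{\left(-30 \right)} 2 = \left(-30\right)^{3} \cdot 2 = \left(-27000\right) 2 = -54000$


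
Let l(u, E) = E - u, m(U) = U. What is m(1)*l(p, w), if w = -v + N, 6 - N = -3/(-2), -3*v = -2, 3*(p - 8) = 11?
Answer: -47/6 ≈ -7.8333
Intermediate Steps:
p = 35/3 (p = 8 + (1/3)*11 = 8 + 11/3 = 35/3 ≈ 11.667)
v = 2/3 (v = -1/3*(-2) = 2/3 ≈ 0.66667)
N = 9/2 (N = 6 - (-3)/(-2) = 6 - (-3)*(-1)/2 = 6 - 1*3/2 = 6 - 3/2 = 9/2 ≈ 4.5000)
w = 23/6 (w = -1*2/3 + 9/2 = -2/3 + 9/2 = 23/6 ≈ 3.8333)
m(1)*l(p, w) = 1*(23/6 - 1*35/3) = 1*(23/6 - 35/3) = 1*(-47/6) = -47/6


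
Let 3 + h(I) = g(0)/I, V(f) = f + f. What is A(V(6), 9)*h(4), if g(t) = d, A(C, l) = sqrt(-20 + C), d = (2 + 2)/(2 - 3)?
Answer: -8*I*sqrt(2) ≈ -11.314*I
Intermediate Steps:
d = -4 (d = 4/(-1) = 4*(-1) = -4)
V(f) = 2*f
g(t) = -4
h(I) = -3 - 4/I
A(V(6), 9)*h(4) = sqrt(-20 + 2*6)*(-3 - 4/4) = sqrt(-20 + 12)*(-3 - 4*1/4) = sqrt(-8)*(-3 - 1) = (2*I*sqrt(2))*(-4) = -8*I*sqrt(2)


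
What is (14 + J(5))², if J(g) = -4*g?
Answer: 36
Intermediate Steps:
(14 + J(5))² = (14 - 4*5)² = (14 - 20)² = (-6)² = 36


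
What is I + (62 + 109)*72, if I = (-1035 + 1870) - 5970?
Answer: 7177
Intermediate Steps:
I = -5135 (I = 835 - 5970 = -5135)
I + (62 + 109)*72 = -5135 + (62 + 109)*72 = -5135 + 171*72 = -5135 + 12312 = 7177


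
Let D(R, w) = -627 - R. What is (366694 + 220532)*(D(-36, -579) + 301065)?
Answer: 176446145124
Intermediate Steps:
(366694 + 220532)*(D(-36, -579) + 301065) = (366694 + 220532)*((-627 - 1*(-36)) + 301065) = 587226*((-627 + 36) + 301065) = 587226*(-591 + 301065) = 587226*300474 = 176446145124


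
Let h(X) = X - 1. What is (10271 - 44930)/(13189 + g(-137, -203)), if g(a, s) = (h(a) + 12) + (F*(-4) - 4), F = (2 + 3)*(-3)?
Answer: -11553/4373 ≈ -2.6419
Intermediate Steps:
h(X) = -1 + X
F = -15 (F = 5*(-3) = -15)
g(a, s) = 67 + a (g(a, s) = ((-1 + a) + 12) + (-15*(-4) - 4) = (11 + a) + (60 - 4) = (11 + a) + 56 = 67 + a)
(10271 - 44930)/(13189 + g(-137, -203)) = (10271 - 44930)/(13189 + (67 - 137)) = -34659/(13189 - 70) = -34659/13119 = -34659*1/13119 = -11553/4373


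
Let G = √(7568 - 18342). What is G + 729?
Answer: 729 + I*√10774 ≈ 729.0 + 103.8*I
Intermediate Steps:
G = I*√10774 (G = √(-10774) = I*√10774 ≈ 103.8*I)
G + 729 = I*√10774 + 729 = 729 + I*√10774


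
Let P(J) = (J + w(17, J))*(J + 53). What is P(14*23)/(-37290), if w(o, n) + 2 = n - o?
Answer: -15625/2486 ≈ -6.2852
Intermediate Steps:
w(o, n) = -2 + n - o (w(o, n) = -2 + (n - o) = -2 + n - o)
P(J) = (-19 + 2*J)*(53 + J) (P(J) = (J + (-2 + J - 1*17))*(J + 53) = (J + (-2 + J - 17))*(53 + J) = (J + (-19 + J))*(53 + J) = (-19 + 2*J)*(53 + J))
P(14*23)/(-37290) = (-1007 + 2*(14*23)² + 87*(14*23))/(-37290) = (-1007 + 2*322² + 87*322)*(-1/37290) = (-1007 + 2*103684 + 28014)*(-1/37290) = (-1007 + 207368 + 28014)*(-1/37290) = 234375*(-1/37290) = -15625/2486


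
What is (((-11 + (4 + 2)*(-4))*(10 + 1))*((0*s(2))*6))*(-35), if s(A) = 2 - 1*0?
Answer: 0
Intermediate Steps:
s(A) = 2 (s(A) = 2 + 0 = 2)
(((-11 + (4 + 2)*(-4))*(10 + 1))*((0*s(2))*6))*(-35) = (((-11 + (4 + 2)*(-4))*(10 + 1))*((0*2)*6))*(-35) = (((-11 + 6*(-4))*11)*(0*6))*(-35) = (((-11 - 24)*11)*0)*(-35) = (-35*11*0)*(-35) = -385*0*(-35) = 0*(-35) = 0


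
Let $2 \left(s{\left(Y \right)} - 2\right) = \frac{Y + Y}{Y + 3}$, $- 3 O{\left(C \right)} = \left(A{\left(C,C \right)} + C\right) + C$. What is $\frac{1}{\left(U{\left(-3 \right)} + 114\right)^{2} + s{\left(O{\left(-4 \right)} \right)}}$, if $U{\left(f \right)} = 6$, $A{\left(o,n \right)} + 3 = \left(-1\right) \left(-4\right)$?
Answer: $\frac{16}{230439} \approx 6.9433 \cdot 10^{-5}$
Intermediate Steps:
$A{\left(o,n \right)} = 1$ ($A{\left(o,n \right)} = -3 - -4 = -3 + 4 = 1$)
$O{\left(C \right)} = - \frac{1}{3} - \frac{2 C}{3}$ ($O{\left(C \right)} = - \frac{\left(1 + C\right) + C}{3} = - \frac{1 + 2 C}{3} = - \frac{1}{3} - \frac{2 C}{3}$)
$s{\left(Y \right)} = 2 + \frac{Y}{3 + Y}$ ($s{\left(Y \right)} = 2 + \frac{\left(Y + Y\right) \frac{1}{Y + 3}}{2} = 2 + \frac{2 Y \frac{1}{3 + Y}}{2} = 2 + \frac{Y}{3 + Y}$)
$\frac{1}{\left(U{\left(-3 \right)} + 114\right)^{2} + s{\left(O{\left(-4 \right)} \right)}} = \frac{1}{\left(6 + 114\right)^{2} + \frac{3 \left(2 - - \frac{7}{3}\right)}{3 - - \frac{7}{3}}} = \frac{1}{120^{2} + \frac{3 \left(2 + \left(- \frac{1}{3} + \frac{8}{3}\right)\right)}{3 + \left(- \frac{1}{3} + \frac{8}{3}\right)}} = \frac{1}{14400 + \frac{3 \left(2 + \frac{7}{3}\right)}{3 + \frac{7}{3}}} = \frac{1}{14400 + 3 \frac{1}{\frac{16}{3}} \cdot \frac{13}{3}} = \frac{1}{14400 + 3 \cdot \frac{3}{16} \cdot \frac{13}{3}} = \frac{1}{14400 + \frac{39}{16}} = \frac{1}{\frac{230439}{16}} = \frac{16}{230439}$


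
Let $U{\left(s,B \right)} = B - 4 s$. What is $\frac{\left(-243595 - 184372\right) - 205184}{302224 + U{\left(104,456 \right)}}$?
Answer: $- \frac{633151}{302264} \approx -2.0947$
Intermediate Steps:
$\frac{\left(-243595 - 184372\right) - 205184}{302224 + U{\left(104,456 \right)}} = \frac{\left(-243595 - 184372\right) - 205184}{302224 + \left(456 - 416\right)} = \frac{-427967 - 205184}{302224 + 40} = - \frac{633151}{302264}$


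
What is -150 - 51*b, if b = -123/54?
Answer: -203/6 ≈ -33.833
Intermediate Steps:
b = -41/18 (b = -123*1/54 = -41/18 ≈ -2.2778)
-150 - 51*b = -150 - 51*(-41/18) = -150 + 697/6 = -203/6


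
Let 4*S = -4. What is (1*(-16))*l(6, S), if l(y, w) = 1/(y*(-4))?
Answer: 2/3 ≈ 0.66667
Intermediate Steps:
S = -1 (S = (1/4)*(-4) = -1)
l(y, w) = -1/(4*y) (l(y, w) = 1/(-4*y) = -1/(4*y))
(1*(-16))*l(6, S) = (1*(-16))*(-1/4/6) = -(-4)/6 = -16*(-1/24) = 2/3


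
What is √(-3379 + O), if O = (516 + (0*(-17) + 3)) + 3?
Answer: I*√2857 ≈ 53.451*I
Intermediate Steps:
O = 522 (O = (516 + (0 + 3)) + 3 = (516 + 3) + 3 = 519 + 3 = 522)
√(-3379 + O) = √(-3379 + 522) = √(-2857) = I*√2857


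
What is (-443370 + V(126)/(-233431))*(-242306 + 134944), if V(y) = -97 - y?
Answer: 11111570001842414/233431 ≈ 4.7601e+10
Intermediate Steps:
(-443370 + V(126)/(-233431))*(-242306 + 134944) = (-443370 + (-97 - 1*126)/(-233431))*(-242306 + 134944) = (-443370 + (-97 - 126)*(-1/233431))*(-107362) = (-443370 - 223*(-1/233431))*(-107362) = (-443370 + 223/233431)*(-107362) = -103496302247/233431*(-107362) = 11111570001842414/233431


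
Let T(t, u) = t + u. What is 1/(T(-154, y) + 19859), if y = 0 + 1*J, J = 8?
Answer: 1/19713 ≈ 5.0728e-5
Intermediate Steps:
y = 8 (y = 0 + 1*8 = 0 + 8 = 8)
1/(T(-154, y) + 19859) = 1/((-154 + 8) + 19859) = 1/(-146 + 19859) = 1/19713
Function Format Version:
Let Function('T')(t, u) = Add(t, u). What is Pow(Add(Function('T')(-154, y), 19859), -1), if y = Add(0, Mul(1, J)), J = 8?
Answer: Rational(1, 19713) ≈ 5.0728e-5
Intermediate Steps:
y = 8 (y = Add(0, Mul(1, 8)) = Add(0, 8) = 8)
Pow(Add(Function('T')(-154, y), 19859), -1) = Pow(Add(Add(-154, 8), 19859), -1) = Pow(Add(-146, 19859), -1) = Pow(19713, -1) = Rational(1, 19713)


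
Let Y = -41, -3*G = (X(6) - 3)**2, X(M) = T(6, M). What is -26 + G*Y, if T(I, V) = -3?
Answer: 466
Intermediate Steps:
X(M) = -3
G = -12 (G = -(-3 - 3)**2/3 = -1/3*(-6)**2 = -1/3*36 = -12)
-26 + G*Y = -26 - 12*(-41) = -26 + 492 = 466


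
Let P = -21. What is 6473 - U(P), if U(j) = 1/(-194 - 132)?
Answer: 2110199/326 ≈ 6473.0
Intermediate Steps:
U(j) = -1/326 (U(j) = 1/(-326) = -1/326)
6473 - U(P) = 6473 - 1*(-1/326) = 6473 + 1/326 = 2110199/326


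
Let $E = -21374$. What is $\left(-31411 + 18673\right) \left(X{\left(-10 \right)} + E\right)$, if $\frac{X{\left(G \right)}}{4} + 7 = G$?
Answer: $273128196$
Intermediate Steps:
$X{\left(G \right)} = -28 + 4 G$
$\left(-31411 + 18673\right) \left(X{\left(-10 \right)} + E\right) = \left(-31411 + 18673\right) \left(\left(-28 + 4 \left(-10\right)\right) - 21374\right) = - 12738 \left(\left(-28 - 40\right) - 21374\right) = - 12738 \left(-68 - 21374\right) = \left(-12738\right) \left(-21442\right) = 273128196$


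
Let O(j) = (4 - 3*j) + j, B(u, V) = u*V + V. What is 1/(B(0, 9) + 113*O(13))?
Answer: -1/2477 ≈ -0.00040371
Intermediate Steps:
B(u, V) = V + V*u (B(u, V) = V*u + V = V + V*u)
O(j) = 4 - 2*j
1/(B(0, 9) + 113*O(13)) = 1/(9*(1 + 0) + 113*(4 - 2*13)) = 1/(9*1 + 113*(4 - 26)) = 1/(9 + 113*(-22)) = 1/(9 - 2486) = 1/(-2477) = -1/2477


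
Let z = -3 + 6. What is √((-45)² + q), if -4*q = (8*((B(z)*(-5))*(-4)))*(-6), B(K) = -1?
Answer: √1785 ≈ 42.249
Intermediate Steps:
z = 3
q = -240 (q = -8*(-1*(-5)*(-4))*(-6)/4 = -8*(5*(-4))*(-6)/4 = -8*(-20)*(-6)/4 = -(-40)*(-6) = -¼*960 = -240)
√((-45)² + q) = √((-45)² - 240) = √(2025 - 240) = √1785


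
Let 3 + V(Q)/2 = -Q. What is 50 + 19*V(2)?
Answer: -140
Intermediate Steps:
V(Q) = -6 - 2*Q (V(Q) = -6 + 2*(-Q) = -6 - 2*Q)
50 + 19*V(2) = 50 + 19*(-6 - 2*2) = 50 + 19*(-6 - 4) = 50 + 19*(-10) = 50 - 190 = -140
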